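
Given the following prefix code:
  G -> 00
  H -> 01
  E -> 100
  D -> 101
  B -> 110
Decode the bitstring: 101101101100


Decoding step by step:
Bits 101 -> D
Bits 101 -> D
Bits 101 -> D
Bits 100 -> E


Decoded message: DDDE


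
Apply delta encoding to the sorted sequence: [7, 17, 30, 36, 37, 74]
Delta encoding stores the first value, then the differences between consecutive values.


First value: 7
Deltas:
  17 - 7 = 10
  30 - 17 = 13
  36 - 30 = 6
  37 - 36 = 1
  74 - 37 = 37


Delta encoded: [7, 10, 13, 6, 1, 37]


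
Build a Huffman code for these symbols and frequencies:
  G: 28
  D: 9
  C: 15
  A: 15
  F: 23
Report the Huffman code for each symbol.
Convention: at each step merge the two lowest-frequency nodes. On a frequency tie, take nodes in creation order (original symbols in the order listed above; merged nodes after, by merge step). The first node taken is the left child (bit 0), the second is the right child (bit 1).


Huffman tree construction:
Step 1: Merge D(9) + C(15) = 24
Step 2: Merge A(15) + F(23) = 38
Step 3: Merge (D+C)(24) + G(28) = 52
Step 4: Merge (A+F)(38) + ((D+C)+G)(52) = 90
Read each symbol's code off the tree from the root (left child = 0, right child = 1).

Codes:
  G: 11 (length 2)
  D: 100 (length 3)
  C: 101 (length 3)
  A: 00 (length 2)
  F: 01 (length 2)
Average code length: 204/90 = 2.2667 bits/symbol


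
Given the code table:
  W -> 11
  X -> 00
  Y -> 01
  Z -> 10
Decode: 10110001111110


Decoding:
10 -> Z
11 -> W
00 -> X
01 -> Y
11 -> W
11 -> W
10 -> Z


Result: ZWXYWWZ


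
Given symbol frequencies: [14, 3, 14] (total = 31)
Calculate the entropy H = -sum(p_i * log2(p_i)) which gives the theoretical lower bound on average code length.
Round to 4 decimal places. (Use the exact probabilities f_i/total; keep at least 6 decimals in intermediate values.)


Per-symbol terms -p_i * log2(p_i) with p_i = f_i/31:
  p = 14/31 = 0.451613: log2(p) = -1.146841, -p*log2(p) = 0.517928
  p = 3/31 = 0.096774: log2(p) = -3.369234, -p*log2(p) = 0.326055
  p = 14/31 = 0.451613: log2(p) = -1.146841, -p*log2(p) = 0.517928
H = 0.517928 + 0.326055 + 0.517928 = 1.361911

H = 1.3619 bits/symbol


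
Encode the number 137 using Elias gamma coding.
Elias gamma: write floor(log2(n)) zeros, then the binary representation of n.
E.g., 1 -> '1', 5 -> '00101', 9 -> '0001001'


num_bits = floor(log2(137)) + 1 = 8
leading_zeros = num_bits - 1 = 7
binary(137) = 10001001

Elias gamma(137) = '0000000' + '10001001' = 000000010001001 (15 bits)


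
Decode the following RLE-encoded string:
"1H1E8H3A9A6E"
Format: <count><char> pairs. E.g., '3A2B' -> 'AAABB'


Expanding each <count><char> pair:
  1H -> 'H'
  1E -> 'E'
  8H -> 'HHHHHHHH'
  3A -> 'AAA'
  9A -> 'AAAAAAAAA'
  6E -> 'EEEEEE'

Decoded = HEHHHHHHHHAAAAAAAAAAAAEEEEEE


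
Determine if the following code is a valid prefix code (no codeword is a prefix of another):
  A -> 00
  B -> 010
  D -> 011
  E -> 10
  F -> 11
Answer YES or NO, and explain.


Checking each pair (does one codeword prefix another?):
  A='00' vs B='010': no prefix
  A='00' vs D='011': no prefix
  A='00' vs E='10': no prefix
  A='00' vs F='11': no prefix
  B='010' vs A='00': no prefix
  B='010' vs D='011': no prefix
  B='010' vs E='10': no prefix
  B='010' vs F='11': no prefix
  D='011' vs A='00': no prefix
  D='011' vs B='010': no prefix
  D='011' vs E='10': no prefix
  D='011' vs F='11': no prefix
  E='10' vs A='00': no prefix
  E='10' vs B='010': no prefix
  E='10' vs D='011': no prefix
  E='10' vs F='11': no prefix
  F='11' vs A='00': no prefix
  F='11' vs B='010': no prefix
  F='11' vs D='011': no prefix
  F='11' vs E='10': no prefix
No violation found over all pairs.

YES -- this is a valid prefix code. No codeword is a prefix of any other codeword.


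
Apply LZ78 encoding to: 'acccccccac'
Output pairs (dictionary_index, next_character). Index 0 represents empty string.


LZ78 encoding steps:
Dictionary: {0: ''}
Step 1: w='' (idx 0), next='a' -> output (0, 'a'), add 'a' as idx 1
Step 2: w='' (idx 0), next='c' -> output (0, 'c'), add 'c' as idx 2
Step 3: w='c' (idx 2), next='c' -> output (2, 'c'), add 'cc' as idx 3
Step 4: w='cc' (idx 3), next='c' -> output (3, 'c'), add 'ccc' as idx 4
Step 5: w='c' (idx 2), next='a' -> output (2, 'a'), add 'ca' as idx 5
Step 6: w='c' (idx 2), end of input -> output (2, '')


Encoded: [(0, 'a'), (0, 'c'), (2, 'c'), (3, 'c'), (2, 'a'), (2, '')]


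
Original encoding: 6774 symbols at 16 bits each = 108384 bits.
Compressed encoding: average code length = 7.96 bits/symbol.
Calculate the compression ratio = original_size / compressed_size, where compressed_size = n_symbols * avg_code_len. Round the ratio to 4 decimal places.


original_size = n_symbols * orig_bits = 6774 * 16 = 108384 bits
compressed_size = n_symbols * avg_code_len = 6774 * 7.96 = 53921.04 bits
ratio = original_size / compressed_size = 108384 / 53921.04 = 2.0101

Compression ratio = 2.0101


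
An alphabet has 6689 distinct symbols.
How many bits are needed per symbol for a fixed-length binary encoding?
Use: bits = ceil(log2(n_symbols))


log2(6689) = 12.7076
Bracket: 2^12 = 4096 < 6689 <= 2^13 = 8192
So ceil(log2(6689)) = 13

bits = ceil(log2(6689)) = ceil(12.7076) = 13 bits


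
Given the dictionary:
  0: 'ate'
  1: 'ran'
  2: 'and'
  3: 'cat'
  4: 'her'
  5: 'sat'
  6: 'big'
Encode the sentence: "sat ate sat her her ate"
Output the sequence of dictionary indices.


Look up each word in the dictionary:
  'sat' -> 5
  'ate' -> 0
  'sat' -> 5
  'her' -> 4
  'her' -> 4
  'ate' -> 0

Encoded: [5, 0, 5, 4, 4, 0]


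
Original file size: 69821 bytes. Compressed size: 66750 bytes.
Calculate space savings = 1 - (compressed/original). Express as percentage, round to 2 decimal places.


ratio = compressed/original = 66750/69821 = 0.956016
savings = 1 - ratio = 1 - 0.956016 = 0.043984
as a percentage: 0.043984 * 100 = 4.4%

Space savings = 1 - 66750/69821 = 4.4%


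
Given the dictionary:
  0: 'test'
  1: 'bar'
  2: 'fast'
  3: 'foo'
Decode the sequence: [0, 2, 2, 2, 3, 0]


Look up each index in the dictionary:
  0 -> 'test'
  2 -> 'fast'
  2 -> 'fast'
  2 -> 'fast'
  3 -> 'foo'
  0 -> 'test'

Decoded: "test fast fast fast foo test"


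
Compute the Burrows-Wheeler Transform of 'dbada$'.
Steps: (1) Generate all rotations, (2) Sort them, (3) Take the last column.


Rotations (sorted):
  0: $dbada -> last char: a
  1: a$dbad -> last char: d
  2: ada$db -> last char: b
  3: bada$d -> last char: d
  4: da$dba -> last char: a
  5: dbada$ -> last char: $


BWT = adbda$


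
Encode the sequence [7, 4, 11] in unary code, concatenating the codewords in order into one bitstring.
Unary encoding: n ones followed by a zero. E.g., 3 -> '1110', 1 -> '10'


Encode each number as n ones followed by a terminating 0:
  7 -> 11111110 (8 bits)
  4 -> 11110 (5 bits)
  11 -> 111111111110 (12 bits)
Total length = 8 + 5 + 12 = 25 bits.

Unary([7, 4, 11]) = 1111111011110111111111110 (25 bits)


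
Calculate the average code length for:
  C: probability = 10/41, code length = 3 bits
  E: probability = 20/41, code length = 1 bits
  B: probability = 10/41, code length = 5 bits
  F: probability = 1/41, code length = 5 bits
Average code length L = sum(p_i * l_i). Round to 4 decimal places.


Weighted contributions p_i * l_i:
  C: (10/41) * 3 = 30/41
  E: (20/41) * 1 = 20/41
  B: (10/41) * 5 = 50/41
  F: (1/41) * 5 = 5/41
Sum = (30 + 20 + 50 + 5)/41 = 105/41

L = 105/41 = 2.5610 bits/symbol


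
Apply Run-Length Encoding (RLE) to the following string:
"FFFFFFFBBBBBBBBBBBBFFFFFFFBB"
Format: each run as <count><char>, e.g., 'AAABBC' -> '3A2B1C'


Scanning runs left to right:
  i=0: run of 'F' x 7 -> '7F'
  i=7: run of 'B' x 12 -> '12B'
  i=19: run of 'F' x 7 -> '7F'
  i=26: run of 'B' x 2 -> '2B'

RLE = 7F12B7F2B


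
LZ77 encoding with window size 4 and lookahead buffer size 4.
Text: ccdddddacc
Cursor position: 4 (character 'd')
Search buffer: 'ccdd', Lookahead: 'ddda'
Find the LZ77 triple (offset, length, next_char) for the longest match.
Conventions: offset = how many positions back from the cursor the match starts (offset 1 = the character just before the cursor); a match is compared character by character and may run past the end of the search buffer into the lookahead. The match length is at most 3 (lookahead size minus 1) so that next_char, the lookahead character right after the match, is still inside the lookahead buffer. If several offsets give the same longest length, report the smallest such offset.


Try each offset into the search buffer:
  offset=1 (pos 3, char 'd'): match length 3
  offset=2 (pos 2, char 'd'): match length 3
  offset=3 (pos 1, char 'c'): match length 0
  offset=4 (pos 0, char 'c'): match length 0
Longest match has length 3, found at offsets 1, 2; take the smallest, offset 1.
next_char = character at position 4 + 3 = 7 -> 'a'

Best match: offset=1, length=3 (matching 'ddd' starting at position 3)
LZ77 triple: (1, 3, 'a')


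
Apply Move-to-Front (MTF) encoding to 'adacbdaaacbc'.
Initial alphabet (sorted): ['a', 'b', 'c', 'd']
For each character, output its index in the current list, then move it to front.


MTF encoding:
'a': index 0 in ['a', 'b', 'c', 'd'] -> ['a', 'b', 'c', 'd']
'd': index 3 in ['a', 'b', 'c', 'd'] -> ['d', 'a', 'b', 'c']
'a': index 1 in ['d', 'a', 'b', 'c'] -> ['a', 'd', 'b', 'c']
'c': index 3 in ['a', 'd', 'b', 'c'] -> ['c', 'a', 'd', 'b']
'b': index 3 in ['c', 'a', 'd', 'b'] -> ['b', 'c', 'a', 'd']
'd': index 3 in ['b', 'c', 'a', 'd'] -> ['d', 'b', 'c', 'a']
'a': index 3 in ['d', 'b', 'c', 'a'] -> ['a', 'd', 'b', 'c']
'a': index 0 in ['a', 'd', 'b', 'c'] -> ['a', 'd', 'b', 'c']
'a': index 0 in ['a', 'd', 'b', 'c'] -> ['a', 'd', 'b', 'c']
'c': index 3 in ['a', 'd', 'b', 'c'] -> ['c', 'a', 'd', 'b']
'b': index 3 in ['c', 'a', 'd', 'b'] -> ['b', 'c', 'a', 'd']
'c': index 1 in ['b', 'c', 'a', 'd'] -> ['c', 'b', 'a', 'd']


Output: [0, 3, 1, 3, 3, 3, 3, 0, 0, 3, 3, 1]


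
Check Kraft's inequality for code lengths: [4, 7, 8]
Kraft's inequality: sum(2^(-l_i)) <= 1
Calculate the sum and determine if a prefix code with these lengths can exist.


Sum = 2^(-4) + 2^(-7) + 2^(-8)
    = 0.0625 + 0.0078125 + 0.00390625
    = 19/256 = 0.07421875
Since 0.07421875 <= 1, Kraft's inequality IS satisfied.
A prefix code with these lengths CAN exist.

Kraft sum = 0.07421875. Satisfied.


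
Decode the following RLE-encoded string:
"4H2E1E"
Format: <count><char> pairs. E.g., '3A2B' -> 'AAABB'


Expanding each <count><char> pair:
  4H -> 'HHHH'
  2E -> 'EE'
  1E -> 'E'

Decoded = HHHHEEE


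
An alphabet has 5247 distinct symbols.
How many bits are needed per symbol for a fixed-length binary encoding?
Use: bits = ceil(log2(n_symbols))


log2(5247) = 12.3573
Bracket: 2^12 = 4096 < 5247 <= 2^13 = 8192
So ceil(log2(5247)) = 13

bits = ceil(log2(5247)) = ceil(12.3573) = 13 bits


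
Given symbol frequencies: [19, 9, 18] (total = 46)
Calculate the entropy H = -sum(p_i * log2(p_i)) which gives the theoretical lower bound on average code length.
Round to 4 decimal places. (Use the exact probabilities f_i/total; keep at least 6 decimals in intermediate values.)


Per-symbol terms -p_i * log2(p_i) with p_i = f_i/46:
  p = 19/46 = 0.413043: log2(p) = -1.275634, -p*log2(p) = 0.526892
  p = 9/46 = 0.195652: log2(p) = -2.353637, -p*log2(p) = 0.460494
  p = 18/46 = 0.391304: log2(p) = -1.353637, -p*log2(p) = 0.529684
H = 0.526892 + 0.460494 + 0.529684 = 1.517070

H = 1.5171 bits/symbol


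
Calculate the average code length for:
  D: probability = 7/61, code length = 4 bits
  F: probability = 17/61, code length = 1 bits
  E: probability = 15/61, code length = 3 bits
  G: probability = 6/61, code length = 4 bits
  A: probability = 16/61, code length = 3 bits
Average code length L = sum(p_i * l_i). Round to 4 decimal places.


Weighted contributions p_i * l_i:
  D: (7/61) * 4 = 28/61
  F: (17/61) * 1 = 17/61
  E: (15/61) * 3 = 45/61
  G: (6/61) * 4 = 24/61
  A: (16/61) * 3 = 48/61
Sum = (28 + 17 + 45 + 24 + 48)/61 = 162/61

L = 162/61 = 2.6557 bits/symbol


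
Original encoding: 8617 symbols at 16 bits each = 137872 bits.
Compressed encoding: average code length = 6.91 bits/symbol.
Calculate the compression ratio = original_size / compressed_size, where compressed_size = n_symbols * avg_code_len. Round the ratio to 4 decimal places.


original_size = n_symbols * orig_bits = 8617 * 16 = 137872 bits
compressed_size = n_symbols * avg_code_len = 8617 * 6.91 = 59543.47 bits
ratio = original_size / compressed_size = 137872 / 59543.47 = 2.3155

Compression ratio = 2.3155


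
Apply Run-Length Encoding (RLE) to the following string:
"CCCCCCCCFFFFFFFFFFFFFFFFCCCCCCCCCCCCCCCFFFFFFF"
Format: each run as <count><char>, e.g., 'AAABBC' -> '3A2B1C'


Scanning runs left to right:
  i=0: run of 'C' x 8 -> '8C'
  i=8: run of 'F' x 16 -> '16F'
  i=24: run of 'C' x 15 -> '15C'
  i=39: run of 'F' x 7 -> '7F'

RLE = 8C16F15C7F


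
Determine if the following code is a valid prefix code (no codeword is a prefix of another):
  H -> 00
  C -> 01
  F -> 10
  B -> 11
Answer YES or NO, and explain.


Checking each pair (does one codeword prefix another?):
  H='00' vs C='01': no prefix
  H='00' vs F='10': no prefix
  H='00' vs B='11': no prefix
  C='01' vs H='00': no prefix
  C='01' vs F='10': no prefix
  C='01' vs B='11': no prefix
  F='10' vs H='00': no prefix
  F='10' vs C='01': no prefix
  F='10' vs B='11': no prefix
  B='11' vs H='00': no prefix
  B='11' vs C='01': no prefix
  B='11' vs F='10': no prefix
No violation found over all pairs.

YES -- this is a valid prefix code. No codeword is a prefix of any other codeword.


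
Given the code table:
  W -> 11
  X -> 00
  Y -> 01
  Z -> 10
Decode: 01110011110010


Decoding:
01 -> Y
11 -> W
00 -> X
11 -> W
11 -> W
00 -> X
10 -> Z


Result: YWXWWXZ


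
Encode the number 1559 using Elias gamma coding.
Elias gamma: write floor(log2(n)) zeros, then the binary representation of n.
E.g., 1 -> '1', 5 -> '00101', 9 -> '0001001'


num_bits = floor(log2(1559)) + 1 = 11
leading_zeros = num_bits - 1 = 10
binary(1559) = 11000010111

Elias gamma(1559) = '0000000000' + '11000010111' = 000000000011000010111 (21 bits)


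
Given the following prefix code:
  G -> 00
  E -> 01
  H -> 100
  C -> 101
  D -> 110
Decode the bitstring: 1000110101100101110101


Decoding step by step:
Bits 100 -> H
Bits 01 -> E
Bits 101 -> C
Bits 01 -> E
Bits 100 -> H
Bits 101 -> C
Bits 110 -> D
Bits 101 -> C


Decoded message: HECEHCDC


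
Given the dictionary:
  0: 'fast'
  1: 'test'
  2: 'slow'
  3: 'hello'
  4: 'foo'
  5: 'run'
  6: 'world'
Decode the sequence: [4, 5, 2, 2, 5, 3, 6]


Look up each index in the dictionary:
  4 -> 'foo'
  5 -> 'run'
  2 -> 'slow'
  2 -> 'slow'
  5 -> 'run'
  3 -> 'hello'
  6 -> 'world'

Decoded: "foo run slow slow run hello world"


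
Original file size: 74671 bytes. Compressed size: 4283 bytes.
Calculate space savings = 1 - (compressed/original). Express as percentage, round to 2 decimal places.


ratio = compressed/original = 4283/74671 = 0.057358
savings = 1 - ratio = 1 - 0.057358 = 0.942642
as a percentage: 0.942642 * 100 = 94.26%

Space savings = 1 - 4283/74671 = 94.26%


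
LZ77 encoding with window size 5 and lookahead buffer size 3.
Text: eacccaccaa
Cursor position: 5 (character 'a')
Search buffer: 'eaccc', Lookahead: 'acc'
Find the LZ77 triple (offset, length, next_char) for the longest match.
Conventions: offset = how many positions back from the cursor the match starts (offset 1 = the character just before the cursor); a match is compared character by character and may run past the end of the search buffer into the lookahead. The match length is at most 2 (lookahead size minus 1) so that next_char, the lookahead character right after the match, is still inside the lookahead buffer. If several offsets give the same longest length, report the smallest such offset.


Try each offset into the search buffer:
  offset=1 (pos 4, char 'c'): match length 0
  offset=2 (pos 3, char 'c'): match length 0
  offset=3 (pos 2, char 'c'): match length 0
  offset=4 (pos 1, char 'a'): match length 2
  offset=5 (pos 0, char 'e'): match length 0
Longest match has length 2 at offset 4.
next_char = character at position 5 + 2 = 7 -> 'c'

Best match: offset=4, length=2 (matching 'ac' starting at position 1)
LZ77 triple: (4, 2, 'c')


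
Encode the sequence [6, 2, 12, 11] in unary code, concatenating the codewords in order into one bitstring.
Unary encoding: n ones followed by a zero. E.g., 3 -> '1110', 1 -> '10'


Encode each number as n ones followed by a terminating 0:
  6 -> 1111110 (7 bits)
  2 -> 110 (3 bits)
  12 -> 1111111111110 (13 bits)
  11 -> 111111111110 (12 bits)
Total length = 7 + 3 + 13 + 12 = 35 bits.

Unary([6, 2, 12, 11]) = 11111101101111111111110111111111110 (35 bits)


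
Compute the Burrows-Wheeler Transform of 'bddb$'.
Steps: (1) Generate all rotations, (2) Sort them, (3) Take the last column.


Rotations (sorted):
  0: $bddb -> last char: b
  1: b$bdd -> last char: d
  2: bddb$ -> last char: $
  3: db$bd -> last char: d
  4: ddb$b -> last char: b


BWT = bd$db


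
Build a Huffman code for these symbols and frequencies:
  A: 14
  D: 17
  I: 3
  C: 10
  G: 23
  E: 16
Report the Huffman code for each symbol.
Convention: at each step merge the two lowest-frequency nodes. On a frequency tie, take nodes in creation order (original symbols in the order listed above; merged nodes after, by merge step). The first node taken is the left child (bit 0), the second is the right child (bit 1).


Huffman tree construction:
Step 1: Merge I(3) + C(10) = 13
Step 2: Merge (I+C)(13) + A(14) = 27
Step 3: Merge E(16) + D(17) = 33
Step 4: Merge G(23) + ((I+C)+A)(27) = 50
Step 5: Merge (E+D)(33) + (G+((I+C)+A))(50) = 83
Read each symbol's code off the tree from the root (left child = 0, right child = 1).

Codes:
  A: 111 (length 3)
  D: 01 (length 2)
  I: 1100 (length 4)
  C: 1101 (length 4)
  G: 10 (length 2)
  E: 00 (length 2)
Average code length: 206/83 = 2.4819 bits/symbol


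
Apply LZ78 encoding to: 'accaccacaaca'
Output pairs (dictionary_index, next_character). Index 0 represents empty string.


LZ78 encoding steps:
Dictionary: {0: ''}
Step 1: w='' (idx 0), next='a' -> output (0, 'a'), add 'a' as idx 1
Step 2: w='' (idx 0), next='c' -> output (0, 'c'), add 'c' as idx 2
Step 3: w='c' (idx 2), next='a' -> output (2, 'a'), add 'ca' as idx 3
Step 4: w='c' (idx 2), next='c' -> output (2, 'c'), add 'cc' as idx 4
Step 5: w='a' (idx 1), next='c' -> output (1, 'c'), add 'ac' as idx 5
Step 6: w='a' (idx 1), next='a' -> output (1, 'a'), add 'aa' as idx 6
Step 7: w='ca' (idx 3), end of input -> output (3, '')


Encoded: [(0, 'a'), (0, 'c'), (2, 'a'), (2, 'c'), (1, 'c'), (1, 'a'), (3, '')]


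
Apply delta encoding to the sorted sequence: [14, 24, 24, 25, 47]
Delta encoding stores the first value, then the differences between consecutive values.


First value: 14
Deltas:
  24 - 14 = 10
  24 - 24 = 0
  25 - 24 = 1
  47 - 25 = 22


Delta encoded: [14, 10, 0, 1, 22]


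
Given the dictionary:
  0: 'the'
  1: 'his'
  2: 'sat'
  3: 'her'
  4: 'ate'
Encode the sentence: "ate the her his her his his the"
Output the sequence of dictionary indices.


Look up each word in the dictionary:
  'ate' -> 4
  'the' -> 0
  'her' -> 3
  'his' -> 1
  'her' -> 3
  'his' -> 1
  'his' -> 1
  'the' -> 0

Encoded: [4, 0, 3, 1, 3, 1, 1, 0]


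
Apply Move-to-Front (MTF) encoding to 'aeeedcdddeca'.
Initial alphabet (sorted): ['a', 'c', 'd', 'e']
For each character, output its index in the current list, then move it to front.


MTF encoding:
'a': index 0 in ['a', 'c', 'd', 'e'] -> ['a', 'c', 'd', 'e']
'e': index 3 in ['a', 'c', 'd', 'e'] -> ['e', 'a', 'c', 'd']
'e': index 0 in ['e', 'a', 'c', 'd'] -> ['e', 'a', 'c', 'd']
'e': index 0 in ['e', 'a', 'c', 'd'] -> ['e', 'a', 'c', 'd']
'd': index 3 in ['e', 'a', 'c', 'd'] -> ['d', 'e', 'a', 'c']
'c': index 3 in ['d', 'e', 'a', 'c'] -> ['c', 'd', 'e', 'a']
'd': index 1 in ['c', 'd', 'e', 'a'] -> ['d', 'c', 'e', 'a']
'd': index 0 in ['d', 'c', 'e', 'a'] -> ['d', 'c', 'e', 'a']
'd': index 0 in ['d', 'c', 'e', 'a'] -> ['d', 'c', 'e', 'a']
'e': index 2 in ['d', 'c', 'e', 'a'] -> ['e', 'd', 'c', 'a']
'c': index 2 in ['e', 'd', 'c', 'a'] -> ['c', 'e', 'd', 'a']
'a': index 3 in ['c', 'e', 'd', 'a'] -> ['a', 'c', 'e', 'd']


Output: [0, 3, 0, 0, 3, 3, 1, 0, 0, 2, 2, 3]


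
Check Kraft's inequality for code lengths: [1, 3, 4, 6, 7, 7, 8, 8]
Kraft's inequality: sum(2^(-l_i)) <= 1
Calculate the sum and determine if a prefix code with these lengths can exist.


Sum = 2^(-1) + 2^(-3) + 2^(-4) + 2^(-6) + 2^(-7) + 2^(-7) + 2^(-8) + 2^(-8)
    = 0.5 + 0.125 + 0.0625 + 0.015625 + 0.0078125 + 0.0078125 + 0.00390625 + 0.00390625
    = 186/256 = 0.7265625
Since 0.7265625 <= 1, Kraft's inequality IS satisfied.
A prefix code with these lengths CAN exist.

Kraft sum = 0.7265625. Satisfied.


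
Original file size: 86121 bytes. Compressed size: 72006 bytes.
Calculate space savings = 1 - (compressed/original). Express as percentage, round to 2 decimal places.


ratio = compressed/original = 72006/86121 = 0.836103
savings = 1 - ratio = 1 - 0.836103 = 0.163897
as a percentage: 0.163897 * 100 = 16.39%

Space savings = 1 - 72006/86121 = 16.39%


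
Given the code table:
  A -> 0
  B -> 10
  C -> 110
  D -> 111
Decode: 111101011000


Decoding:
111 -> D
10 -> B
10 -> B
110 -> C
0 -> A
0 -> A


Result: DBBCAA


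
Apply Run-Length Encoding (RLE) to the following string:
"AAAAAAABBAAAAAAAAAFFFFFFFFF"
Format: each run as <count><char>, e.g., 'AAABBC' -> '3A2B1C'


Scanning runs left to right:
  i=0: run of 'A' x 7 -> '7A'
  i=7: run of 'B' x 2 -> '2B'
  i=9: run of 'A' x 9 -> '9A'
  i=18: run of 'F' x 9 -> '9F'

RLE = 7A2B9A9F


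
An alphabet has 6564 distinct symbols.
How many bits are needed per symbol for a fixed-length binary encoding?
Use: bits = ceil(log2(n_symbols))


log2(6564) = 12.6804
Bracket: 2^12 = 4096 < 6564 <= 2^13 = 8192
So ceil(log2(6564)) = 13

bits = ceil(log2(6564)) = ceil(12.6804) = 13 bits


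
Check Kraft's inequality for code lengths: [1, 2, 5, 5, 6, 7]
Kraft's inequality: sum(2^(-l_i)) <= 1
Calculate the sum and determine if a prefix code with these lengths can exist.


Sum = 2^(-1) + 2^(-2) + 2^(-5) + 2^(-5) + 2^(-6) + 2^(-7)
    = 0.5 + 0.25 + 0.03125 + 0.03125 + 0.015625 + 0.0078125
    = 107/128 = 0.8359375
Since 0.8359375 <= 1, Kraft's inequality IS satisfied.
A prefix code with these lengths CAN exist.

Kraft sum = 0.8359375. Satisfied.


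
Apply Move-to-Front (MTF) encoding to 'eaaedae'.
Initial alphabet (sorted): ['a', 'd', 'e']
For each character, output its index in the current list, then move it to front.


MTF encoding:
'e': index 2 in ['a', 'd', 'e'] -> ['e', 'a', 'd']
'a': index 1 in ['e', 'a', 'd'] -> ['a', 'e', 'd']
'a': index 0 in ['a', 'e', 'd'] -> ['a', 'e', 'd']
'e': index 1 in ['a', 'e', 'd'] -> ['e', 'a', 'd']
'd': index 2 in ['e', 'a', 'd'] -> ['d', 'e', 'a']
'a': index 2 in ['d', 'e', 'a'] -> ['a', 'd', 'e']
'e': index 2 in ['a', 'd', 'e'] -> ['e', 'a', 'd']


Output: [2, 1, 0, 1, 2, 2, 2]


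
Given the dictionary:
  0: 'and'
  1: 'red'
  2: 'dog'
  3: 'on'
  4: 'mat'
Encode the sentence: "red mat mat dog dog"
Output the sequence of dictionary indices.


Look up each word in the dictionary:
  'red' -> 1
  'mat' -> 4
  'mat' -> 4
  'dog' -> 2
  'dog' -> 2

Encoded: [1, 4, 4, 2, 2]


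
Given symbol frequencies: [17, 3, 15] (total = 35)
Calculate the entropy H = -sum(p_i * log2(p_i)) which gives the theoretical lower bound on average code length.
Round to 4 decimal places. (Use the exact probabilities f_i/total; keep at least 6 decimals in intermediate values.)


Per-symbol terms -p_i * log2(p_i) with p_i = f_i/35:
  p = 17/35 = 0.485714: log2(p) = -1.041820, -p*log2(p) = 0.506027
  p = 3/35 = 0.085714: log2(p) = -3.544321, -p*log2(p) = 0.303799
  p = 15/35 = 0.428571: log2(p) = -1.222392, -p*log2(p) = 0.523882
H = 0.506027 + 0.303799 + 0.523882 = 1.333708

H = 1.3337 bits/symbol


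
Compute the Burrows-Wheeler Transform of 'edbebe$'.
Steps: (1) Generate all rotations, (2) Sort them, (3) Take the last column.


Rotations (sorted):
  0: $edbebe -> last char: e
  1: be$edbe -> last char: e
  2: bebe$ed -> last char: d
  3: dbebe$e -> last char: e
  4: e$edbeb -> last char: b
  5: ebe$edb -> last char: b
  6: edbebe$ -> last char: $


BWT = eedebb$


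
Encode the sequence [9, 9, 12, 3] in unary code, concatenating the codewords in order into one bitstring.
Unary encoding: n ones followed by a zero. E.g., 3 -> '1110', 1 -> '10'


Encode each number as n ones followed by a terminating 0:
  9 -> 1111111110 (10 bits)
  9 -> 1111111110 (10 bits)
  12 -> 1111111111110 (13 bits)
  3 -> 1110 (4 bits)
Total length = 10 + 10 + 13 + 4 = 37 bits.

Unary([9, 9, 12, 3]) = 1111111110111111111011111111111101110 (37 bits)


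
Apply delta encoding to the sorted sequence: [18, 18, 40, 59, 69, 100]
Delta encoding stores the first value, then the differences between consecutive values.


First value: 18
Deltas:
  18 - 18 = 0
  40 - 18 = 22
  59 - 40 = 19
  69 - 59 = 10
  100 - 69 = 31


Delta encoded: [18, 0, 22, 19, 10, 31]


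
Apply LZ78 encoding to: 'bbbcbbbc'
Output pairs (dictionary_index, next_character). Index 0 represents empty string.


LZ78 encoding steps:
Dictionary: {0: ''}
Step 1: w='' (idx 0), next='b' -> output (0, 'b'), add 'b' as idx 1
Step 2: w='b' (idx 1), next='b' -> output (1, 'b'), add 'bb' as idx 2
Step 3: w='' (idx 0), next='c' -> output (0, 'c'), add 'c' as idx 3
Step 4: w='bb' (idx 2), next='b' -> output (2, 'b'), add 'bbb' as idx 4
Step 5: w='c' (idx 3), end of input -> output (3, '')


Encoded: [(0, 'b'), (1, 'b'), (0, 'c'), (2, 'b'), (3, '')]


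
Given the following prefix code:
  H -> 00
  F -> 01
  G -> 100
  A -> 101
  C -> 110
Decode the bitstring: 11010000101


Decoding step by step:
Bits 110 -> C
Bits 100 -> G
Bits 00 -> H
Bits 101 -> A


Decoded message: CGHA


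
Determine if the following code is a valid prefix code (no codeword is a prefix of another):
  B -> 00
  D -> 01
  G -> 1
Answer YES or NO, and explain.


Checking each pair (does one codeword prefix another?):
  B='00' vs D='01': no prefix
  B='00' vs G='1': no prefix
  D='01' vs B='00': no prefix
  D='01' vs G='1': no prefix
  G='1' vs B='00': no prefix
  G='1' vs D='01': no prefix
No violation found over all pairs.

YES -- this is a valid prefix code. No codeword is a prefix of any other codeword.


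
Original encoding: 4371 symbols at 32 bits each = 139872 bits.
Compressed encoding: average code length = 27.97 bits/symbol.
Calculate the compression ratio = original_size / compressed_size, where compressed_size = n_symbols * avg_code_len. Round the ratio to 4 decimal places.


original_size = n_symbols * orig_bits = 4371 * 32 = 139872 bits
compressed_size = n_symbols * avg_code_len = 4371 * 27.97 = 122256.87 bits
ratio = original_size / compressed_size = 139872 / 122256.87 = 1.1441

Compression ratio = 1.1441


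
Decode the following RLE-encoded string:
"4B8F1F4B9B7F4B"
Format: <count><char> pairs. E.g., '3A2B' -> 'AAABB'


Expanding each <count><char> pair:
  4B -> 'BBBB'
  8F -> 'FFFFFFFF'
  1F -> 'F'
  4B -> 'BBBB'
  9B -> 'BBBBBBBBB'
  7F -> 'FFFFFFF'
  4B -> 'BBBB'

Decoded = BBBBFFFFFFFFFBBBBBBBBBBBBBFFFFFFFBBBB


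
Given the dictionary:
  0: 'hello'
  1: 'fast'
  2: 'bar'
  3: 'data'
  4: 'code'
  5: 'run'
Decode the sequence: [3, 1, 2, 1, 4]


Look up each index in the dictionary:
  3 -> 'data'
  1 -> 'fast'
  2 -> 'bar'
  1 -> 'fast'
  4 -> 'code'

Decoded: "data fast bar fast code"


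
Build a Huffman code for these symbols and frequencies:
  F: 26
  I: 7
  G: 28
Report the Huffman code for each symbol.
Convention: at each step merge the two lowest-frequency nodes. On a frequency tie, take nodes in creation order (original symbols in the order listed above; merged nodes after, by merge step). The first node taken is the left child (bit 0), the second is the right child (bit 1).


Huffman tree construction:
Step 1: Merge I(7) + F(26) = 33
Step 2: Merge G(28) + (I+F)(33) = 61
Read each symbol's code off the tree from the root (left child = 0, right child = 1).

Codes:
  F: 11 (length 2)
  I: 10 (length 2)
  G: 0 (length 1)
Average code length: 94/61 = 1.5410 bits/symbol


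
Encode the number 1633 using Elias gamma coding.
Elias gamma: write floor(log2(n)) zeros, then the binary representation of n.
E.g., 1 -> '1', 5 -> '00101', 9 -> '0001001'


num_bits = floor(log2(1633)) + 1 = 11
leading_zeros = num_bits - 1 = 10
binary(1633) = 11001100001

Elias gamma(1633) = '0000000000' + '11001100001' = 000000000011001100001 (21 bits)


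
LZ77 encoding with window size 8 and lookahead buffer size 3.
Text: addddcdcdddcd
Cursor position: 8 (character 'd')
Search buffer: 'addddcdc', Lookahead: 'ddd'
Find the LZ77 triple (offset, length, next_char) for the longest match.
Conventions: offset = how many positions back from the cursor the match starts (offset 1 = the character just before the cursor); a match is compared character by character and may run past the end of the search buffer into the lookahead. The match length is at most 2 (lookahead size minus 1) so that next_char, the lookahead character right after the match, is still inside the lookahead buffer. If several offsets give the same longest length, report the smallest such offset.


Try each offset into the search buffer:
  offset=1 (pos 7, char 'c'): match length 0
  offset=2 (pos 6, char 'd'): match length 1
  offset=3 (pos 5, char 'c'): match length 0
  offset=4 (pos 4, char 'd'): match length 1
  offset=5 (pos 3, char 'd'): match length 2
  offset=6 (pos 2, char 'd'): match length 2
  offset=7 (pos 1, char 'd'): match length 2
  offset=8 (pos 0, char 'a'): match length 0
Longest match has length 2, found at offsets 5, 6, 7; take the smallest, offset 5.
next_char = character at position 8 + 2 = 10 -> 'd'

Best match: offset=5, length=2 (matching 'dd' starting at position 3)
LZ77 triple: (5, 2, 'd')


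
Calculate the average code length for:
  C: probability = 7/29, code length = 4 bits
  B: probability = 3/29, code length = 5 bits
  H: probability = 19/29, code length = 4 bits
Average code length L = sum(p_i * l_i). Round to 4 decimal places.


Weighted contributions p_i * l_i:
  C: (7/29) * 4 = 28/29
  B: (3/29) * 5 = 15/29
  H: (19/29) * 4 = 76/29
Sum = (28 + 15 + 76)/29 = 119/29

L = 119/29 = 4.1034 bits/symbol


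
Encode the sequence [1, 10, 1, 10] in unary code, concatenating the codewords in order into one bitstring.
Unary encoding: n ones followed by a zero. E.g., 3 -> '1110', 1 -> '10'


Encode each number as n ones followed by a terminating 0:
  1 -> 10 (2 bits)
  10 -> 11111111110 (11 bits)
  1 -> 10 (2 bits)
  10 -> 11111111110 (11 bits)
Total length = 2 + 11 + 2 + 11 = 26 bits.

Unary([1, 10, 1, 10]) = 10111111111101011111111110 (26 bits)


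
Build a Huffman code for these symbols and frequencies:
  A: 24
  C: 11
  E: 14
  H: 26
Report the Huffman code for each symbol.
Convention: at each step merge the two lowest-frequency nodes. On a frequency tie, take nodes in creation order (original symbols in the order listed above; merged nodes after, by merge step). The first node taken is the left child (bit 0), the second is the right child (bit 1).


Huffman tree construction:
Step 1: Merge C(11) + E(14) = 25
Step 2: Merge A(24) + (C+E)(25) = 49
Step 3: Merge H(26) + (A+(C+E))(49) = 75
Read each symbol's code off the tree from the root (left child = 0, right child = 1).

Codes:
  A: 10 (length 2)
  C: 110 (length 3)
  E: 111 (length 3)
  H: 0 (length 1)
Average code length: 149/75 = 1.9867 bits/symbol


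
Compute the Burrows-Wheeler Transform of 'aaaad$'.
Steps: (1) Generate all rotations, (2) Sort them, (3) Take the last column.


Rotations (sorted):
  0: $aaaad -> last char: d
  1: aaaad$ -> last char: $
  2: aaad$a -> last char: a
  3: aad$aa -> last char: a
  4: ad$aaa -> last char: a
  5: d$aaaa -> last char: a


BWT = d$aaaa


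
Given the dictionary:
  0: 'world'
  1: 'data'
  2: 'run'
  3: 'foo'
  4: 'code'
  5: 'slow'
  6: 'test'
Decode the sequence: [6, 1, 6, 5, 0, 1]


Look up each index in the dictionary:
  6 -> 'test'
  1 -> 'data'
  6 -> 'test'
  5 -> 'slow'
  0 -> 'world'
  1 -> 'data'

Decoded: "test data test slow world data"


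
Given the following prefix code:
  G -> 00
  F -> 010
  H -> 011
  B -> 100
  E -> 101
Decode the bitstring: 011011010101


Decoding step by step:
Bits 011 -> H
Bits 011 -> H
Bits 010 -> F
Bits 101 -> E


Decoded message: HHFE


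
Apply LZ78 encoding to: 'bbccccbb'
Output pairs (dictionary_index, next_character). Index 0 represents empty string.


LZ78 encoding steps:
Dictionary: {0: ''}
Step 1: w='' (idx 0), next='b' -> output (0, 'b'), add 'b' as idx 1
Step 2: w='b' (idx 1), next='c' -> output (1, 'c'), add 'bc' as idx 2
Step 3: w='' (idx 0), next='c' -> output (0, 'c'), add 'c' as idx 3
Step 4: w='c' (idx 3), next='c' -> output (3, 'c'), add 'cc' as idx 4
Step 5: w='b' (idx 1), next='b' -> output (1, 'b'), add 'bb' as idx 5


Encoded: [(0, 'b'), (1, 'c'), (0, 'c'), (3, 'c'), (1, 'b')]


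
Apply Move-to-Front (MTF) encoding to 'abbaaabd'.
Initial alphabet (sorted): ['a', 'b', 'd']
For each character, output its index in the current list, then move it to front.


MTF encoding:
'a': index 0 in ['a', 'b', 'd'] -> ['a', 'b', 'd']
'b': index 1 in ['a', 'b', 'd'] -> ['b', 'a', 'd']
'b': index 0 in ['b', 'a', 'd'] -> ['b', 'a', 'd']
'a': index 1 in ['b', 'a', 'd'] -> ['a', 'b', 'd']
'a': index 0 in ['a', 'b', 'd'] -> ['a', 'b', 'd']
'a': index 0 in ['a', 'b', 'd'] -> ['a', 'b', 'd']
'b': index 1 in ['a', 'b', 'd'] -> ['b', 'a', 'd']
'd': index 2 in ['b', 'a', 'd'] -> ['d', 'b', 'a']


Output: [0, 1, 0, 1, 0, 0, 1, 2]


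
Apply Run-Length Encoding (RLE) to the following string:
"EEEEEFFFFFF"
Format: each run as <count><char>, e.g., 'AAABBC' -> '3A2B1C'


Scanning runs left to right:
  i=0: run of 'E' x 5 -> '5E'
  i=5: run of 'F' x 6 -> '6F'

RLE = 5E6F


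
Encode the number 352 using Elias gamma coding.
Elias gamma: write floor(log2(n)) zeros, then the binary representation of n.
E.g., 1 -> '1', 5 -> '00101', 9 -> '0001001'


num_bits = floor(log2(352)) + 1 = 9
leading_zeros = num_bits - 1 = 8
binary(352) = 101100000

Elias gamma(352) = '00000000' + '101100000' = 00000000101100000 (17 bits)


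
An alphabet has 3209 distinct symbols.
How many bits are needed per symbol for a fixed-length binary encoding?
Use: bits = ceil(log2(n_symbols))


log2(3209) = 11.6479
Bracket: 2^11 = 2048 < 3209 <= 2^12 = 4096
So ceil(log2(3209)) = 12

bits = ceil(log2(3209)) = ceil(11.6479) = 12 bits


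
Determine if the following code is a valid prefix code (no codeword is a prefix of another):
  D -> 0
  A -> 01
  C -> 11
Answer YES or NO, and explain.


Checking each pair (does one codeword prefix another?):
  D='0' vs A='01': prefix -- VIOLATION

NO -- this is NOT a valid prefix code. D (0) is a prefix of A (01).


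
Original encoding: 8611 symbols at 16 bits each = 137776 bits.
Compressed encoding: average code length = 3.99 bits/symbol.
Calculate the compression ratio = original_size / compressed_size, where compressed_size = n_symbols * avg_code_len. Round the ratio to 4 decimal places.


original_size = n_symbols * orig_bits = 8611 * 16 = 137776 bits
compressed_size = n_symbols * avg_code_len = 8611 * 3.99 = 34357.89 bits
ratio = original_size / compressed_size = 137776 / 34357.89 = 4.01

Compression ratio = 4.01


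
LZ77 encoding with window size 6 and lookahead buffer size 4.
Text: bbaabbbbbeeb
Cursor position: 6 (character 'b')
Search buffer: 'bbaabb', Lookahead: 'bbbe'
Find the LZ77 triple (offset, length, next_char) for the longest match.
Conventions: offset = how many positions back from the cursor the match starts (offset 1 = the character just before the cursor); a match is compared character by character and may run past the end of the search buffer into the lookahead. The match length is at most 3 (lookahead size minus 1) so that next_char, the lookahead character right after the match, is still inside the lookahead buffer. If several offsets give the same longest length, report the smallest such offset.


Try each offset into the search buffer:
  offset=1 (pos 5, char 'b'): match length 3
  offset=2 (pos 4, char 'b'): match length 3
  offset=3 (pos 3, char 'a'): match length 0
  offset=4 (pos 2, char 'a'): match length 0
  offset=5 (pos 1, char 'b'): match length 1
  offset=6 (pos 0, char 'b'): match length 2
Longest match has length 3, found at offsets 1, 2; take the smallest, offset 1.
next_char = character at position 6 + 3 = 9 -> 'e'

Best match: offset=1, length=3 (matching 'bbb' starting at position 5)
LZ77 triple: (1, 3, 'e')


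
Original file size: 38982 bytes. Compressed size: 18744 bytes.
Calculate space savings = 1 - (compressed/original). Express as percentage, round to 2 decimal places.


ratio = compressed/original = 18744/38982 = 0.480837
savings = 1 - ratio = 1 - 0.480837 = 0.519163
as a percentage: 0.519163 * 100 = 51.92%

Space savings = 1 - 18744/38982 = 51.92%


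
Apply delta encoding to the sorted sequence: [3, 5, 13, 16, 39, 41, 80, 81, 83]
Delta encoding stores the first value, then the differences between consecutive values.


First value: 3
Deltas:
  5 - 3 = 2
  13 - 5 = 8
  16 - 13 = 3
  39 - 16 = 23
  41 - 39 = 2
  80 - 41 = 39
  81 - 80 = 1
  83 - 81 = 2


Delta encoded: [3, 2, 8, 3, 23, 2, 39, 1, 2]


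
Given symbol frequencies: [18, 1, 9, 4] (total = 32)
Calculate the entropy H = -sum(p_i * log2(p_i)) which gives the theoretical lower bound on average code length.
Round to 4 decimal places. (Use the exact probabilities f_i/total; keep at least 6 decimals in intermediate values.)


Per-symbol terms -p_i * log2(p_i) with p_i = f_i/32:
  p = 18/32 = 0.562500: log2(p) = -0.830075, -p*log2(p) = 0.466917
  p = 1/32 = 0.031250: log2(p) = -5.000000, -p*log2(p) = 0.156250
  p = 9/32 = 0.281250: log2(p) = -1.830075, -p*log2(p) = 0.514709
  p = 4/32 = 0.125000: log2(p) = -3.000000, -p*log2(p) = 0.375000
H = 0.466917 + 0.156250 + 0.514709 + 0.375000 = 1.512876

H = 1.5129 bits/symbol


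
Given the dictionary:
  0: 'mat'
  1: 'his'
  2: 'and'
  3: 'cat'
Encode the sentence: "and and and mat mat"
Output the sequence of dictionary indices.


Look up each word in the dictionary:
  'and' -> 2
  'and' -> 2
  'and' -> 2
  'mat' -> 0
  'mat' -> 0

Encoded: [2, 2, 2, 0, 0]


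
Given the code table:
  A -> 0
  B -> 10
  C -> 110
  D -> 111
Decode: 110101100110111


Decoding:
110 -> C
10 -> B
110 -> C
0 -> A
110 -> C
111 -> D


Result: CBCACD


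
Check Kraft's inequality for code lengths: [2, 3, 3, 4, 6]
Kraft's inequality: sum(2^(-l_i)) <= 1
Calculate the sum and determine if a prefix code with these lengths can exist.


Sum = 2^(-2) + 2^(-3) + 2^(-3) + 2^(-4) + 2^(-6)
    = 0.25 + 0.125 + 0.125 + 0.0625 + 0.015625
    = 37/64 = 0.578125
Since 0.578125 <= 1, Kraft's inequality IS satisfied.
A prefix code with these lengths CAN exist.

Kraft sum = 0.578125. Satisfied.


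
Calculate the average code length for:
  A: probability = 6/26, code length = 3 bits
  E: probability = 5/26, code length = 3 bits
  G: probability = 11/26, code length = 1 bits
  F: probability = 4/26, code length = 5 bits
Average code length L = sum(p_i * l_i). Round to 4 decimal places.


Weighted contributions p_i * l_i:
  A: (6/26) * 3 = 18/26
  E: (5/26) * 3 = 15/26
  G: (11/26) * 1 = 11/26
  F: (4/26) * 5 = 20/26
Sum = (18 + 15 + 11 + 20)/26 = 64/26

L = 64/26 = 2.4615 bits/symbol


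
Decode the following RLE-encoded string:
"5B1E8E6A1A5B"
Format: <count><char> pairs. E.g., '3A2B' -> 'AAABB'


Expanding each <count><char> pair:
  5B -> 'BBBBB'
  1E -> 'E'
  8E -> 'EEEEEEEE'
  6A -> 'AAAAAA'
  1A -> 'A'
  5B -> 'BBBBB'

Decoded = BBBBBEEEEEEEEEAAAAAAABBBBB


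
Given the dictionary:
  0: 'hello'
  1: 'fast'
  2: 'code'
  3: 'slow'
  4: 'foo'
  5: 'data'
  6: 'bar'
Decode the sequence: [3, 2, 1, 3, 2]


Look up each index in the dictionary:
  3 -> 'slow'
  2 -> 'code'
  1 -> 'fast'
  3 -> 'slow'
  2 -> 'code'

Decoded: "slow code fast slow code"
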